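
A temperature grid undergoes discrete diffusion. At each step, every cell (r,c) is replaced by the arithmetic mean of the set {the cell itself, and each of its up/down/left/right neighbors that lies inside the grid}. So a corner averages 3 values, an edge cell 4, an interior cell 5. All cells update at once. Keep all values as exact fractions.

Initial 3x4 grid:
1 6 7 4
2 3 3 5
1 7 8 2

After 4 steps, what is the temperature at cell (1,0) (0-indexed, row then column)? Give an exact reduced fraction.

Answer: 3092777/864000

Derivation:
Step 1: cell (1,0) = 7/4
Step 2: cell (1,0) = 737/240
Step 3: cell (1,0) = 48163/14400
Step 4: cell (1,0) = 3092777/864000
Full grid after step 4:
  154961/43200 288031/72000 972893/216000 75311/16200
  3092777/864000 1454683/360000 808379/180000 2029651/432000
  477583/129600 881843/216000 326881/72000 50249/10800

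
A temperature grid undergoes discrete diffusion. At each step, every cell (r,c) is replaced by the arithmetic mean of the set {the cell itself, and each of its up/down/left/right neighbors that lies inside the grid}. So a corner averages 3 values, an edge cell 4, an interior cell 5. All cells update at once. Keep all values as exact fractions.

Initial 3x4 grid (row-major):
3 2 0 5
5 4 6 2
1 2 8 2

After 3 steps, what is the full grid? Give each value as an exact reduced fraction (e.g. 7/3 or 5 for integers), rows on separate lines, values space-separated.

Answer: 6743/2160 1403/450 11779/3600 1381/432
15407/4800 1737/500 10687/3000 52471/14400
3659/1080 25873/7200 3137/800 35/9

Derivation:
After step 1:
  10/3 9/4 13/4 7/3
  13/4 19/5 4 15/4
  8/3 15/4 9/2 4
After step 2:
  53/18 379/120 71/24 28/9
  261/80 341/100 193/50 169/48
  29/9 883/240 65/16 49/12
After step 3:
  6743/2160 1403/450 11779/3600 1381/432
  15407/4800 1737/500 10687/3000 52471/14400
  3659/1080 25873/7200 3137/800 35/9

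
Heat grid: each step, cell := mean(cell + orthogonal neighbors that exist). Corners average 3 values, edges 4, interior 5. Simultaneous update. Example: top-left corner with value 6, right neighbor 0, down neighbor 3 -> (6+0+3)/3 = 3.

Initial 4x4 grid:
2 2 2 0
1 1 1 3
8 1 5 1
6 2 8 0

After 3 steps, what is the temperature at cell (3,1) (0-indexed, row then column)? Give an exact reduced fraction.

Answer: 3481/900

Derivation:
Step 1: cell (3,1) = 17/4
Step 2: cell (3,1) = 251/60
Step 3: cell (3,1) = 3481/900
Full grid after step 3:
  1093/540 139/72 2917/1800 1817/1080
  49/18 1703/750 6521/3000 6809/3600
  3181/900 5003/1500 2809/1000 619/240
  569/135 3481/900 103/30 359/120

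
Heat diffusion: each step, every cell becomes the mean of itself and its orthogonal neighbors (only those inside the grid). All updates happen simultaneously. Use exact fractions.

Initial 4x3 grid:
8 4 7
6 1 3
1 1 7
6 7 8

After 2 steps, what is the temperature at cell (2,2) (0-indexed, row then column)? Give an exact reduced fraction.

Answer: 1199/240

Derivation:
Step 1: cell (2,2) = 19/4
Step 2: cell (2,2) = 1199/240
Full grid after step 2:
  5 14/3 85/18
  33/8 199/50 203/48
  467/120 403/100 1199/240
  41/9 209/40 211/36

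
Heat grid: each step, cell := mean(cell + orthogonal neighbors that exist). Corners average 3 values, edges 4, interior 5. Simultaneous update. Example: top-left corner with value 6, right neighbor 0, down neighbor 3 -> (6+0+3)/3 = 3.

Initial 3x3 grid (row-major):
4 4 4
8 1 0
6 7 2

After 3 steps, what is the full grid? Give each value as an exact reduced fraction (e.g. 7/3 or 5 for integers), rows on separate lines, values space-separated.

After step 1:
  16/3 13/4 8/3
  19/4 4 7/4
  7 4 3
After step 2:
  40/9 61/16 23/9
  253/48 71/20 137/48
  21/4 9/2 35/12
After step 3:
  487/108 1149/320 83/27
  13331/2880 1599/400 8551/2880
  721/144 973/240 493/144

Answer: 487/108 1149/320 83/27
13331/2880 1599/400 8551/2880
721/144 973/240 493/144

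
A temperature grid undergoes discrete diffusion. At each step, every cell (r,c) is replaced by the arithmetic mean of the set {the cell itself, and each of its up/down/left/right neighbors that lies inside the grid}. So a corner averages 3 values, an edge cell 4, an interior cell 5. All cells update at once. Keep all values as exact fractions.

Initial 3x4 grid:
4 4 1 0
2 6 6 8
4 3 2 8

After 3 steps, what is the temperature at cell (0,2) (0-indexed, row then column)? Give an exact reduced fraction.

Step 1: cell (0,2) = 11/4
Step 2: cell (0,2) = 141/40
Step 3: cell (0,2) = 4543/1200
Full grid after step 3:
  3901/1080 13309/3600 4543/1200 241/60
  6737/1800 2923/750 4299/1000 10981/2400
  1337/360 4903/1200 5543/1200 449/90

Answer: 4543/1200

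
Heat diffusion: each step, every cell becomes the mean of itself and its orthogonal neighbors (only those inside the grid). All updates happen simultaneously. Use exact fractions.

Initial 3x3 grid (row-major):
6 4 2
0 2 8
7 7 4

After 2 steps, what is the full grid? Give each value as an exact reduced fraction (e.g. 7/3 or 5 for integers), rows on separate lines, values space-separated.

After step 1:
  10/3 7/2 14/3
  15/4 21/5 4
  14/3 5 19/3
After step 2:
  127/36 157/40 73/18
  319/80 409/100 24/5
  161/36 101/20 46/9

Answer: 127/36 157/40 73/18
319/80 409/100 24/5
161/36 101/20 46/9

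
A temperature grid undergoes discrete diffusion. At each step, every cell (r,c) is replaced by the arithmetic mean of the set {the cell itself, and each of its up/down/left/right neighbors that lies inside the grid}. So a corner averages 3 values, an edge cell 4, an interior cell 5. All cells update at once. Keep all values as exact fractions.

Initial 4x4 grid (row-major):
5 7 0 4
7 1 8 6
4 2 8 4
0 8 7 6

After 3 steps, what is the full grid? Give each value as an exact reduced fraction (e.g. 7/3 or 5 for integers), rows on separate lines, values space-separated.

Answer: 1019/216 15991/3600 16627/3600 4813/1080
3979/900 2831/600 14377/3000 2279/450
643/150 1181/250 8053/1500 203/36
773/180 959/200 409/72 1601/270

Derivation:
After step 1:
  19/3 13/4 19/4 10/3
  17/4 5 23/5 11/2
  13/4 23/5 29/5 6
  4 17/4 29/4 17/3
After step 2:
  83/18 29/6 239/60 163/36
  113/24 217/50 513/100 583/120
  161/40 229/50 113/20 689/120
  23/6 201/40 689/120 227/36
After step 3:
  1019/216 15991/3600 16627/3600 4813/1080
  3979/900 2831/600 14377/3000 2279/450
  643/150 1181/250 8053/1500 203/36
  773/180 959/200 409/72 1601/270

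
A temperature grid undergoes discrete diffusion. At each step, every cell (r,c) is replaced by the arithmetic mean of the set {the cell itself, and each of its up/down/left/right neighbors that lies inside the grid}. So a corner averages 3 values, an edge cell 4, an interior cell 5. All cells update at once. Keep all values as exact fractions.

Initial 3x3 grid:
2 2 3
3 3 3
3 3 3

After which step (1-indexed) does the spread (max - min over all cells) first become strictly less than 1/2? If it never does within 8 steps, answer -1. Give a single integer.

Answer: 2

Derivation:
Step 1: max=3, min=7/3, spread=2/3
Step 2: max=3, min=91/36, spread=17/36
  -> spread < 1/2 first at step 2
Step 3: max=529/180, min=5633/2160, spread=143/432
Step 4: max=7837/2700, min=346051/129600, spread=1205/5184
Step 5: max=206459/72000, min=21028697/7776000, spread=10151/62208
Step 6: max=55310791/19440000, min=1274010859/466560000, spread=85517/746496
Step 7: max=6596646329/2332800000, min=76908409073/27993600000, spread=720431/8957952
Step 8: max=16423838137/5832000000, min=4635233805331/1679616000000, spread=6069221/107495424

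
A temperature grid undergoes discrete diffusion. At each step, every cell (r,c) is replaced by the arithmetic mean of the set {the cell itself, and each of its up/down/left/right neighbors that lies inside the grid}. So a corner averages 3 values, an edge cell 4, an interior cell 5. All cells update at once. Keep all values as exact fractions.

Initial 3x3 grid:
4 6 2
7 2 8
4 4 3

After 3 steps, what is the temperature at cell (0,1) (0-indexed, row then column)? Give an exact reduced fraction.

Step 1: cell (0,1) = 7/2
Step 2: cell (0,1) = 199/40
Step 3: cell (0,1) = 10603/2400
Full grid after step 3:
  10459/2160 10603/2400 10109/2160
  63893/14400 9447/2000 61543/14400
  1669/360 20231/4800 203/45

Answer: 10603/2400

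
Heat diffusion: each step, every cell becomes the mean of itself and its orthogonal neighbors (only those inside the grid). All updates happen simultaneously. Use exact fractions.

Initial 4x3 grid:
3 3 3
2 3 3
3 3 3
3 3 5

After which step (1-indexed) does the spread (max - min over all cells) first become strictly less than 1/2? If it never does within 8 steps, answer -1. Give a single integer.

Step 1: max=11/3, min=8/3, spread=1
Step 2: max=32/9, min=329/120, spread=293/360
Step 3: max=365/108, min=3029/1080, spread=23/40
Step 4: max=213793/64800, min=92159/32400, spread=131/288
  -> spread < 1/2 first at step 4
Step 5: max=12577157/3888000, min=2796923/972000, spread=30877/86400
Step 6: max=744686383/233280000, min=1324859/455625, spread=98309/345600
Step 7: max=44226894197/13996800000, min=5132290309/1749600000, spread=14082541/62208000
Step 8: max=2633458674223/839808000000, min=310128014231/104976000000, spread=135497387/746496000

Answer: 4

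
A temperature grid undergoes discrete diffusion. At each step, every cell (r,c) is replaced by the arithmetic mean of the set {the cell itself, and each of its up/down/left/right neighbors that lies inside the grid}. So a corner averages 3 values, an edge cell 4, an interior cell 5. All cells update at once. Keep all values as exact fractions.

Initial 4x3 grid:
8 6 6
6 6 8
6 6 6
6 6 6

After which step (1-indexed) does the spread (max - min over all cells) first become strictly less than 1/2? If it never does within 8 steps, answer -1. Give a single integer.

Step 1: max=20/3, min=6, spread=2/3
Step 2: max=787/120, min=6, spread=67/120
Step 3: max=7067/1080, min=145/24, spread=271/540
Step 4: max=420799/64800, min=7321/1200, spread=5093/12960
  -> spread < 1/2 first at step 4
Step 5: max=25139501/3888000, min=662611/108000, spread=257101/777600
Step 6: max=1501333999/233280000, min=19987967/3240000, spread=497603/1866240
Step 7: max=89774837141/13996800000, min=200646113/32400000, spread=123828653/559872000
Step 8: max=5369989884319/839808000000, min=18118295413/2916000000, spread=1215366443/6718464000

Answer: 4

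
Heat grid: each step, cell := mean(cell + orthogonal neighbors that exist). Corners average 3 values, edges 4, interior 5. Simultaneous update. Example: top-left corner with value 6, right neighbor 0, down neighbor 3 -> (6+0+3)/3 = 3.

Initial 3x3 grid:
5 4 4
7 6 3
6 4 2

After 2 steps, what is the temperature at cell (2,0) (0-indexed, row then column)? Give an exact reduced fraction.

Step 1: cell (2,0) = 17/3
Step 2: cell (2,0) = 97/18
Full grid after step 2:
  193/36 371/80 73/18
  109/20 119/25 913/240
  97/18 539/120 15/4

Answer: 97/18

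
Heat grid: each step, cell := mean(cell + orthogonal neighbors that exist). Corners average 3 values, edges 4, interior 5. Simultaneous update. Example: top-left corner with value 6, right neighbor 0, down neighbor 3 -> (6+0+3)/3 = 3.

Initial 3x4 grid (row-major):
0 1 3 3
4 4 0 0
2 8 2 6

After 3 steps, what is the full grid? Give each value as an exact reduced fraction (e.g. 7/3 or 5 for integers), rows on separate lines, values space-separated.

After step 1:
  5/3 2 7/4 2
  5/2 17/5 9/5 9/4
  14/3 4 4 8/3
After step 2:
  37/18 529/240 151/80 2
  367/120 137/50 66/25 523/240
  67/18 241/60 187/60 107/36
After step 3:
  5269/2160 15997/7200 5239/2400 91/45
  20837/7200 17591/6000 3769/1500 35249/14400
  3887/1080 3059/900 11471/3600 5953/2160

Answer: 5269/2160 15997/7200 5239/2400 91/45
20837/7200 17591/6000 3769/1500 35249/14400
3887/1080 3059/900 11471/3600 5953/2160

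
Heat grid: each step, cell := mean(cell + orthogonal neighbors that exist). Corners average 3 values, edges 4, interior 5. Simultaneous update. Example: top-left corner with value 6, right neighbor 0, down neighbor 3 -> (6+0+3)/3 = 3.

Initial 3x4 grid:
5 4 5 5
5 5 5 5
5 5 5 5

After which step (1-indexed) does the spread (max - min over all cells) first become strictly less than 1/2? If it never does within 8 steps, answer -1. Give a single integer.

Answer: 1

Derivation:
Step 1: max=5, min=14/3, spread=1/3
  -> spread < 1/2 first at step 1
Step 2: max=5, min=569/120, spread=31/120
Step 3: max=5, min=5189/1080, spread=211/1080
Step 4: max=8953/1800, min=523103/108000, spread=14077/108000
Step 5: max=536317/108000, min=4719593/972000, spread=5363/48600
Step 6: max=297131/60000, min=142059191/29160000, spread=93859/1166400
Step 7: max=480663533/97200000, min=8537725519/1749600000, spread=4568723/69984000
Step 8: max=14398381111/2916000000, min=513099564371/104976000000, spread=8387449/167961600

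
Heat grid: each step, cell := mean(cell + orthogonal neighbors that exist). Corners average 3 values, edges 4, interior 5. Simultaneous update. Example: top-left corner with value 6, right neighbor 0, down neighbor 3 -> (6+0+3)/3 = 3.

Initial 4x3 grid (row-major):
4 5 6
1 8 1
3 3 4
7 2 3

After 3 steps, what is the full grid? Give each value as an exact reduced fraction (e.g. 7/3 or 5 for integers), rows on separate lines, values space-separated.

After step 1:
  10/3 23/4 4
  4 18/5 19/4
  7/2 4 11/4
  4 15/4 3
After step 2:
  157/36 1001/240 29/6
  433/120 221/50 151/40
  31/8 88/25 29/8
  15/4 59/16 19/6
After step 3:
  8741/2160 64027/14400 3067/720
  7319/1800 23393/6000 1249/300
  2213/600 7651/2000 2113/600
  181/48 16949/4800 503/144

Answer: 8741/2160 64027/14400 3067/720
7319/1800 23393/6000 1249/300
2213/600 7651/2000 2113/600
181/48 16949/4800 503/144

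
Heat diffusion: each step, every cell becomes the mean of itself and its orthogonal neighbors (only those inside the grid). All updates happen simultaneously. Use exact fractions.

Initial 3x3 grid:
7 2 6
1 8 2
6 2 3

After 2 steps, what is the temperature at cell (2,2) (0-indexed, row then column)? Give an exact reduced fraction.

Answer: 71/18

Derivation:
Step 1: cell (2,2) = 7/3
Step 2: cell (2,2) = 71/18
Full grid after step 2:
  175/36 185/48 83/18
  89/24 19/4 161/48
  53/12 157/48 71/18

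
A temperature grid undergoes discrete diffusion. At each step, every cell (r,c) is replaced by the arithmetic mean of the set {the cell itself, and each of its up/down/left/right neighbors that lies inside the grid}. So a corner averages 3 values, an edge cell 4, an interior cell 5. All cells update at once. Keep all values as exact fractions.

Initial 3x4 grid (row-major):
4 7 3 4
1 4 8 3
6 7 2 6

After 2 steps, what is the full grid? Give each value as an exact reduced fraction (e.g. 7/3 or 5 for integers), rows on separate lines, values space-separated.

After step 1:
  4 9/2 11/2 10/3
  15/4 27/5 4 21/4
  14/3 19/4 23/4 11/3
After step 2:
  49/12 97/20 13/3 169/36
  1069/240 112/25 259/50 65/16
  79/18 617/120 109/24 44/9

Answer: 49/12 97/20 13/3 169/36
1069/240 112/25 259/50 65/16
79/18 617/120 109/24 44/9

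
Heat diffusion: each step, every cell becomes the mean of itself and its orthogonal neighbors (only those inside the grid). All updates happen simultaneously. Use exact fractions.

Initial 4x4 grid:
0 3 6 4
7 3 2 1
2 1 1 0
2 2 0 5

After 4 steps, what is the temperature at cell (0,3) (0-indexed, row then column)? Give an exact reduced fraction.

Step 1: cell (0,3) = 11/3
Step 2: cell (0,3) = 55/18
Step 3: cell (0,3) = 6301/2160
Step 4: cell (0,3) = 178891/64800
Full grid after step 4:
  197501/64800 129853/43200 624049/216000 178891/64800
  60383/21600 96103/36000 89561/36000 32659/13500
  85661/36000 131231/60000 362839/180000 51557/27000
  45641/21600 46579/24000 373771/216000 111337/64800

Answer: 178891/64800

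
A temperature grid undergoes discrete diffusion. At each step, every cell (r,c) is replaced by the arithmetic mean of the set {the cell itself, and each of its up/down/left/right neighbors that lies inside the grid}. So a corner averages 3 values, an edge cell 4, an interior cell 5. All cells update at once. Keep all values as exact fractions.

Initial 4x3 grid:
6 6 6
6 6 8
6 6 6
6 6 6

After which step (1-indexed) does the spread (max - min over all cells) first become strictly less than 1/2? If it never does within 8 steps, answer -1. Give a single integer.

Step 1: max=20/3, min=6, spread=2/3
Step 2: max=391/60, min=6, spread=31/60
Step 3: max=3451/540, min=6, spread=211/540
  -> spread < 1/2 first at step 3
Step 4: max=340897/54000, min=5447/900, spread=14077/54000
Step 5: max=3056407/486000, min=327683/54000, spread=5363/24300
Step 6: max=91220809/14580000, min=182869/30000, spread=93859/583200
Step 7: max=5459074481/874800000, min=296936467/48600000, spread=4568723/34992000
Step 8: max=326708435629/52488000000, min=8929618889/1458000000, spread=8387449/83980800

Answer: 3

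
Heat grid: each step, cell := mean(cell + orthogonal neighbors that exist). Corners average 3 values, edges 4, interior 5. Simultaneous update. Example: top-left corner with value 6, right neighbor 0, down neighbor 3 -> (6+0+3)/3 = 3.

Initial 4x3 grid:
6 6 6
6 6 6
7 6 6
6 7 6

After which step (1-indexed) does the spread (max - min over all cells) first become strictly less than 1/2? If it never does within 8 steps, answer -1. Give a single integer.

Step 1: max=20/3, min=6, spread=2/3
Step 2: max=513/80, min=6, spread=33/80
  -> spread < 1/2 first at step 2
Step 3: max=13819/2160, min=6, spread=859/2160
Step 4: max=819203/129600, min=10879/1800, spread=7183/25920
Step 5: max=48995077/7776000, min=654211/108000, spread=378377/1555200
Step 6: max=2925021623/466560000, min=6569789/1080000, spread=3474911/18662400
Step 7: max=175044400357/27993600000, min=592653989/97200000, spread=174402061/1119744000
Step 8: max=10474980566063/1679616000000, min=71295816727/11664000000, spread=1667063659/13436928000

Answer: 2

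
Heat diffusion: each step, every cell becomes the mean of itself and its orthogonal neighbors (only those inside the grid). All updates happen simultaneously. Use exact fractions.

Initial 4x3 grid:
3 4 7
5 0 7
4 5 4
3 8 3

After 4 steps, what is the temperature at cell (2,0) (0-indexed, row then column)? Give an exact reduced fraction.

Step 1: cell (2,0) = 17/4
Step 2: cell (2,0) = 329/80
Step 3: cell (2,0) = 10243/2400
Step 4: cell (2,0) = 305401/72000
Full grid after step 4:
  14263/3600 611657/144000 47789/10800
  97967/24000 253303/60000 326401/72000
  305401/72000 178127/40000 328901/72000
  193541/43200 438113/96000 202741/43200

Answer: 305401/72000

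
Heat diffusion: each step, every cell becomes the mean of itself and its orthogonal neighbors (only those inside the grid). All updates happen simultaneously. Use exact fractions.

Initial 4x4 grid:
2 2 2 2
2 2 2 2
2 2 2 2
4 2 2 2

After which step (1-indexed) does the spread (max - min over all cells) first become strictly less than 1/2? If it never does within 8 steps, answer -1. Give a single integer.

Step 1: max=8/3, min=2, spread=2/3
Step 2: max=23/9, min=2, spread=5/9
Step 3: max=257/108, min=2, spread=41/108
  -> spread < 1/2 first at step 3
Step 4: max=7523/3240, min=2, spread=1043/3240
Step 5: max=219953/97200, min=2, spread=25553/97200
Step 6: max=6503459/2916000, min=18079/9000, spread=645863/2916000
Step 7: max=192601691/87480000, min=120971/60000, spread=16225973/87480000
Step 8: max=5726277983/2624400000, min=54701/27000, spread=409340783/2624400000

Answer: 3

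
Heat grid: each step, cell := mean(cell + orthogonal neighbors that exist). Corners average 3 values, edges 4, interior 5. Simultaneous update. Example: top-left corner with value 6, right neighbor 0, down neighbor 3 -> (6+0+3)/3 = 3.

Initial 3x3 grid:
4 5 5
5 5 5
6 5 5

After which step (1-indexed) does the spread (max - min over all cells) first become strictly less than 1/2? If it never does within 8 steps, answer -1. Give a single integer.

Step 1: max=16/3, min=14/3, spread=2/3
Step 2: max=187/36, min=173/36, spread=7/18
  -> spread < 1/2 first at step 2
Step 3: max=2209/432, min=2111/432, spread=49/216
Step 4: max=35071/6912, min=34049/6912, spread=511/3456
Step 5: max=419029/82944, min=410411/82944, spread=4309/41472
Step 6: max=5012935/995328, min=4940345/995328, spread=36295/497664
Step 7: max=60025453/11943936, min=59413907/11943936, spread=305773/5971968
Step 8: max=719212111/143327232, min=714060209/143327232, spread=2575951/71663616

Answer: 2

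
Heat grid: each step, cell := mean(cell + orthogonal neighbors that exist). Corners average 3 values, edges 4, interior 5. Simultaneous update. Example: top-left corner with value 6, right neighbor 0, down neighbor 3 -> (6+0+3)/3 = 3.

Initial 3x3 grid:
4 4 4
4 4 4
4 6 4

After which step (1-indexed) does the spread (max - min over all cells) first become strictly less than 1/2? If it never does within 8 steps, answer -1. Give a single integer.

Step 1: max=14/3, min=4, spread=2/3
Step 2: max=547/120, min=4, spread=67/120
Step 3: max=4757/1080, min=407/100, spread=1807/5400
  -> spread < 1/2 first at step 3
Step 4: max=1885963/432000, min=11161/2700, spread=33401/144000
Step 5: max=16781933/3888000, min=1123391/270000, spread=3025513/19440000
Step 6: max=6685726867/1555200000, min=60355949/14400000, spread=53531/497664
Step 7: max=399280925849/93312000000, min=16343116051/3888000000, spread=450953/5971968
Step 8: max=23903783560603/5598720000000, min=1967248610519/466560000000, spread=3799043/71663616

Answer: 3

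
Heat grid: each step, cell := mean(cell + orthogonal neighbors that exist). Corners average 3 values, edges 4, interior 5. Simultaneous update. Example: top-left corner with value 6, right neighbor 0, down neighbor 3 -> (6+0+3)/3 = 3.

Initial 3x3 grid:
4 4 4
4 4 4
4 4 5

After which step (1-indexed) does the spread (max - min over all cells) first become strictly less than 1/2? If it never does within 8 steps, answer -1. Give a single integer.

Answer: 1

Derivation:
Step 1: max=13/3, min=4, spread=1/3
  -> spread < 1/2 first at step 1
Step 2: max=77/18, min=4, spread=5/18
Step 3: max=905/216, min=4, spread=41/216
Step 4: max=53971/12960, min=1451/360, spread=347/2592
Step 5: max=3217337/777600, min=14557/3600, spread=2921/31104
Step 6: max=192452539/46656000, min=1753483/432000, spread=24611/373248
Step 7: max=11516162033/2799360000, min=39536741/9720000, spread=207329/4478976
Step 8: max=689876352451/167961600000, min=2112401599/518400000, spread=1746635/53747712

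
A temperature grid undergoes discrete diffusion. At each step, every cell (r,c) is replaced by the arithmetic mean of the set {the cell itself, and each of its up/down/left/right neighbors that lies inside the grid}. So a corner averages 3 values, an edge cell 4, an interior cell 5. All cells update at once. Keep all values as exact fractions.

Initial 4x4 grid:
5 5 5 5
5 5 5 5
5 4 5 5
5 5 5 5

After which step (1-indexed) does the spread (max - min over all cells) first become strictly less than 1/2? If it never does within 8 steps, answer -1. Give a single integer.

Step 1: max=5, min=19/4, spread=1/4
  -> spread < 1/2 first at step 1
Step 2: max=5, min=239/50, spread=11/50
Step 3: max=5, min=11633/2400, spread=367/2400
Step 4: max=2987/600, min=52429/10800, spread=1337/10800
Step 5: max=89531/18000, min=1578331/324000, spread=33227/324000
Step 6: max=535951/108000, min=47385673/9720000, spread=849917/9720000
Step 7: max=8031467/1620000, min=1424285653/291600000, spread=21378407/291600000
Step 8: max=2406311657/486000000, min=42773537629/8748000000, spread=540072197/8748000000

Answer: 1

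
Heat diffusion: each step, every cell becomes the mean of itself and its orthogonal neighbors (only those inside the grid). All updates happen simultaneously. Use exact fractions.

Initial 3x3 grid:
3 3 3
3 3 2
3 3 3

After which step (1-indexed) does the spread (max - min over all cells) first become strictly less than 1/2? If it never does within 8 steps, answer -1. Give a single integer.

Answer: 1

Derivation:
Step 1: max=3, min=8/3, spread=1/3
  -> spread < 1/2 first at step 1
Step 2: max=3, min=653/240, spread=67/240
Step 3: max=593/200, min=6043/2160, spread=1807/10800
Step 4: max=15839/5400, min=2434037/864000, spread=33401/288000
Step 5: max=1576609/540000, min=22098067/7776000, spread=3025513/38880000
Step 6: max=83644051/28800000, min=8866273133/3110400000, spread=53531/995328
Step 7: max=22536883949/7776000000, min=533839074151/186624000000, spread=450953/11943936
Step 8: max=2698351389481/933120000000, min=32083416439397/11197440000000, spread=3799043/143327232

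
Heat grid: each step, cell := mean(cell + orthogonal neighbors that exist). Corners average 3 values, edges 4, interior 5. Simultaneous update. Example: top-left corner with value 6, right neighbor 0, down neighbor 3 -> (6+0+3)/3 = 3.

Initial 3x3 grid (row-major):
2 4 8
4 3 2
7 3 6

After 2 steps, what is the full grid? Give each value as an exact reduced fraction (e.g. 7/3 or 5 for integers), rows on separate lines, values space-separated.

Answer: 139/36 309/80 41/9
19/5 419/100 977/240
161/36 977/240 79/18

Derivation:
After step 1:
  10/3 17/4 14/3
  4 16/5 19/4
  14/3 19/4 11/3
After step 2:
  139/36 309/80 41/9
  19/5 419/100 977/240
  161/36 977/240 79/18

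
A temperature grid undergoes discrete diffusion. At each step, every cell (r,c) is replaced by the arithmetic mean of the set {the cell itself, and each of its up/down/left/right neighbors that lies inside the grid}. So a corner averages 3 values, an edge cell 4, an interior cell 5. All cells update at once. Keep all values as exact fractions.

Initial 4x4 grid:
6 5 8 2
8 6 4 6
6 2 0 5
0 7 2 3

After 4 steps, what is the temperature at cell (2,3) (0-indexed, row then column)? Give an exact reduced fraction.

Step 1: cell (2,3) = 7/2
Step 2: cell (2,3) = 821/240
Step 3: cell (2,3) = 26621/7200
Step 4: cell (2,3) = 795503/216000
Full grid after step 4:
  36563/6480 71897/13500 5419/1080 303749/64800
  555241/108000 446497/90000 160459/36000 187699/43200
  488617/108000 739721/180000 349879/90000 795503/216000
  256763/64800 811679/216000 735383/216000 110713/32400

Answer: 795503/216000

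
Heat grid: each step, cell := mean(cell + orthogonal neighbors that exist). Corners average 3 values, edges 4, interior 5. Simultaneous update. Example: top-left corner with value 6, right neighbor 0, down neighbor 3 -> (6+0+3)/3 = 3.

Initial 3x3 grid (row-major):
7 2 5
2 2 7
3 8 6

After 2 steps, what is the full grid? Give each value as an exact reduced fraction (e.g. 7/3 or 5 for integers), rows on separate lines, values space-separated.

After step 1:
  11/3 4 14/3
  7/2 21/5 5
  13/3 19/4 7
After step 2:
  67/18 62/15 41/9
  157/40 429/100 313/60
  151/36 1217/240 67/12

Answer: 67/18 62/15 41/9
157/40 429/100 313/60
151/36 1217/240 67/12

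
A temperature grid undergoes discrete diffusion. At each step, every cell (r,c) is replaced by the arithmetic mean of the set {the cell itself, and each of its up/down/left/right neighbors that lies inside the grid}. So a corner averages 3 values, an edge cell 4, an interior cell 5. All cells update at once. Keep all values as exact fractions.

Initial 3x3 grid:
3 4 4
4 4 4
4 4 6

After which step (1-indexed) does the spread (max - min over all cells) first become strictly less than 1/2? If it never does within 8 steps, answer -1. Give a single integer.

Step 1: max=14/3, min=11/3, spread=1
Step 2: max=41/9, min=67/18, spread=5/6
Step 3: max=473/108, min=823/216, spread=41/72
Step 4: max=27853/6480, min=50501/12960, spread=347/864
  -> spread < 1/2 first at step 4
Step 5: max=1645181/388800, min=3071287/777600, spread=2921/10368
Step 6: max=97764457/23328000, min=186299789/46656000, spread=24611/124416
Step 7: max=5822871329/1399680000, min=11257000783/2799360000, spread=207329/1492992
Step 8: max=347667293413/83980800000, min=678959883701/167961600000, spread=1746635/17915904

Answer: 4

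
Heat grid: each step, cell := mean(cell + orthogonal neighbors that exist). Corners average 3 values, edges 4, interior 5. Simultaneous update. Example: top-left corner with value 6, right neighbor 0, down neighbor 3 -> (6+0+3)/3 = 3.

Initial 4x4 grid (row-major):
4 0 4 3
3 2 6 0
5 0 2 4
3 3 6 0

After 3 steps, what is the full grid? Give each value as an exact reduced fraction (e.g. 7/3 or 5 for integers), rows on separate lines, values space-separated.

After step 1:
  7/3 5/2 13/4 7/3
  7/2 11/5 14/5 13/4
  11/4 12/5 18/5 3/2
  11/3 3 11/4 10/3
After step 2:
  25/9 617/240 653/240 53/18
  647/240 67/25 151/50 593/240
  739/240 279/100 261/100 701/240
  113/36 709/240 761/240 91/36
After step 3:
  362/135 19349/7200 20261/7200 2929/1080
  20219/7200 4127/1500 8101/3000 20441/7200
  21067/7200 2117/750 8707/3000 18953/7200
  1651/540 21697/7200 20273/7200 3103/1080

Answer: 362/135 19349/7200 20261/7200 2929/1080
20219/7200 4127/1500 8101/3000 20441/7200
21067/7200 2117/750 8707/3000 18953/7200
1651/540 21697/7200 20273/7200 3103/1080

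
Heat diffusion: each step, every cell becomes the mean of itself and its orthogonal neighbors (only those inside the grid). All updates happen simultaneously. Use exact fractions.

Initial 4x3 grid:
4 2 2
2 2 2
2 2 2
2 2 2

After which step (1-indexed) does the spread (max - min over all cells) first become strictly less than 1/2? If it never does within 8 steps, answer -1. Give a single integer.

Step 1: max=8/3, min=2, spread=2/3
Step 2: max=23/9, min=2, spread=5/9
Step 3: max=257/108, min=2, spread=41/108
  -> spread < 1/2 first at step 3
Step 4: max=30137/12960, min=2, spread=4217/12960
Step 5: max=1764349/777600, min=7279/3600, spread=38417/155520
Step 6: max=104512211/46656000, min=146597/72000, spread=1903471/9331200
Step 7: max=6199709089/2799360000, min=4435759/2160000, spread=18038617/111974400
Step 8: max=369191382851/167961600000, min=401726759/194400000, spread=883978523/6718464000

Answer: 3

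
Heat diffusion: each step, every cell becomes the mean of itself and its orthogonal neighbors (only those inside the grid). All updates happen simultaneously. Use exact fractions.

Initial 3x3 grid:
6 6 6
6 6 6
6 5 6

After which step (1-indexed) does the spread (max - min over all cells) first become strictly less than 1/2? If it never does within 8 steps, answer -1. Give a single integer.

Answer: 1

Derivation:
Step 1: max=6, min=17/3, spread=1/3
  -> spread < 1/2 first at step 1
Step 2: max=6, min=1373/240, spread=67/240
Step 3: max=1193/200, min=12523/2160, spread=1807/10800
Step 4: max=32039/5400, min=5026037/864000, spread=33401/288000
Step 5: max=3196609/540000, min=45426067/7776000, spread=3025513/38880000
Step 6: max=170044051/28800000, min=18197473133/3110400000, spread=53531/995328
Step 7: max=45864883949/7776000000, min=1093711074151/186624000000, spread=450953/11943936
Step 8: max=5497711389481/933120000000, min=65675736439397/11197440000000, spread=3799043/143327232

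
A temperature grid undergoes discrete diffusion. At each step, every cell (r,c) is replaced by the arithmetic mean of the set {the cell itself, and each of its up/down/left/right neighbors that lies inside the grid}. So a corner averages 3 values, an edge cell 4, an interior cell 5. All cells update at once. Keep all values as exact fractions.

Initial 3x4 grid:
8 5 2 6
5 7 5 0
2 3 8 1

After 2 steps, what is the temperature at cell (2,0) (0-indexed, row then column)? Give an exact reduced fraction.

Step 1: cell (2,0) = 10/3
Step 2: cell (2,0) = 83/18
Full grid after step 2:
  17/3 21/4 64/15 61/18
  119/24 127/25 423/100 49/15
  83/18 211/48 333/80 41/12

Answer: 83/18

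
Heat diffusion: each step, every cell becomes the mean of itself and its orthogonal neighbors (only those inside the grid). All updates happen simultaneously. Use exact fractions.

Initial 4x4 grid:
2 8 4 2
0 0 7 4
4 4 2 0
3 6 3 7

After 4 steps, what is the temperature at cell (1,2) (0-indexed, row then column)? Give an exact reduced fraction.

Step 1: cell (1,2) = 17/5
Step 2: cell (1,2) = 189/50
Step 3: cell (1,2) = 21059/6000
Step 4: cell (1,2) = 129073/36000
Full grid after step 4:
  51491/16200 150421/43200 784841/216000 241319/64800
  137623/43200 5993/1800 129073/36000 192149/54000
  705659/216000 621767/180000 79297/22500 190691/54000
  226397/64800 194291/54000 196631/54000 29041/8100

Answer: 129073/36000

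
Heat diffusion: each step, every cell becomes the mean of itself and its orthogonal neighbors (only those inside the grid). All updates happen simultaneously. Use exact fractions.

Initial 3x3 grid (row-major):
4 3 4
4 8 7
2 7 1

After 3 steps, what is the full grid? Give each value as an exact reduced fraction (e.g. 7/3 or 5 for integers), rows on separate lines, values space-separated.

After step 1:
  11/3 19/4 14/3
  9/2 29/5 5
  13/3 9/2 5
After step 2:
  155/36 1133/240 173/36
  183/40 491/100 307/60
  40/9 589/120 29/6
After step 3:
  9793/2160 67471/14400 10543/2160
  3647/800 29077/6000 17699/3600
  2507/540 34373/7200 1783/360

Answer: 9793/2160 67471/14400 10543/2160
3647/800 29077/6000 17699/3600
2507/540 34373/7200 1783/360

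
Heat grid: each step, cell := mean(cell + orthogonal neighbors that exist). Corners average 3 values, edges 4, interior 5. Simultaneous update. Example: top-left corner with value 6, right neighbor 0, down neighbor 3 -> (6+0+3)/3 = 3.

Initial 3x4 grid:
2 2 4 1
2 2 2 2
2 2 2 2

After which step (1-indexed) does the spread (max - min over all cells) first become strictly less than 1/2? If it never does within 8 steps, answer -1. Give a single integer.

Step 1: max=5/2, min=7/4, spread=3/4
Step 2: max=569/240, min=23/12, spread=109/240
  -> spread < 1/2 first at step 2
Step 3: max=1781/800, min=2, spread=181/800
Step 4: max=474383/216000, min=88231/43200, spread=923/6000
Step 5: max=517423/240000, min=222181/108000, spread=213187/2160000
Step 6: max=417332807/194400000, min=22418099/10800000, spread=552281/7776000
Step 7: max=59711037947/27993600000, min=404936713/194400000, spread=56006051/1119744000
Step 8: max=1488662518367/699840000000, min=12196574171/5832000000, spread=25073617847/699840000000

Answer: 2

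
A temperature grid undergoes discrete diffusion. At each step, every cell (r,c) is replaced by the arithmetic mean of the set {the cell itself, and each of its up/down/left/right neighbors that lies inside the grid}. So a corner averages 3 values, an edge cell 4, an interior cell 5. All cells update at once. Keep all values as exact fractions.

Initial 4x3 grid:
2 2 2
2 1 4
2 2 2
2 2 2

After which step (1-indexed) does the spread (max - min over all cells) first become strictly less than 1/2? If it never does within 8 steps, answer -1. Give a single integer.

Answer: 3

Derivation:
Step 1: max=8/3, min=7/4, spread=11/12
Step 2: max=577/240, min=11/6, spread=137/240
Step 3: max=2441/1080, min=919/480, spread=1493/4320
  -> spread < 1/2 first at step 3
Step 4: max=94607/43200, min=9431/4800, spread=152/675
Step 5: max=3344843/1555200, min=43093/21600, spread=242147/1555200
Step 6: max=82514417/38880000, min=4348409/2160000, spread=848611/7776000
Step 7: max=11804369207/5598720000, min=105009469/51840000, spread=92669311/1119744000
Step 8: max=703815542053/335923200000, min=19007904673/9331200000, spread=781238953/13436928000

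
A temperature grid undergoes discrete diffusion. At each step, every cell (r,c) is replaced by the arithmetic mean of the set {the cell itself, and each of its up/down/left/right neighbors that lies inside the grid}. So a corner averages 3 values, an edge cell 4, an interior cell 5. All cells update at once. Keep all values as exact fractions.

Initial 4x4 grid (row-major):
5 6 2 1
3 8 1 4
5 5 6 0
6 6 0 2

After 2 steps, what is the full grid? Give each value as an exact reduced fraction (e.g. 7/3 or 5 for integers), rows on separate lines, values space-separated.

After step 1:
  14/3 21/4 5/2 7/3
  21/4 23/5 21/5 3/2
  19/4 6 12/5 3
  17/3 17/4 7/2 2/3
After step 2:
  91/18 1021/240 857/240 19/9
  289/60 253/50 76/25 331/120
  65/12 22/5 191/50 227/120
  44/9 233/48 649/240 43/18

Answer: 91/18 1021/240 857/240 19/9
289/60 253/50 76/25 331/120
65/12 22/5 191/50 227/120
44/9 233/48 649/240 43/18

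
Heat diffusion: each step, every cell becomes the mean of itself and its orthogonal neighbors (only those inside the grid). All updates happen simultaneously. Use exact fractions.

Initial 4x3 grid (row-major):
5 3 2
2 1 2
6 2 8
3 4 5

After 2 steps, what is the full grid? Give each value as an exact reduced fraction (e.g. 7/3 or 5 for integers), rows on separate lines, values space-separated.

Answer: 115/36 125/48 25/9
145/48 157/50 71/24
917/240 86/25 521/120
133/36 177/40 161/36

Derivation:
After step 1:
  10/3 11/4 7/3
  7/2 2 13/4
  13/4 21/5 17/4
  13/3 7/2 17/3
After step 2:
  115/36 125/48 25/9
  145/48 157/50 71/24
  917/240 86/25 521/120
  133/36 177/40 161/36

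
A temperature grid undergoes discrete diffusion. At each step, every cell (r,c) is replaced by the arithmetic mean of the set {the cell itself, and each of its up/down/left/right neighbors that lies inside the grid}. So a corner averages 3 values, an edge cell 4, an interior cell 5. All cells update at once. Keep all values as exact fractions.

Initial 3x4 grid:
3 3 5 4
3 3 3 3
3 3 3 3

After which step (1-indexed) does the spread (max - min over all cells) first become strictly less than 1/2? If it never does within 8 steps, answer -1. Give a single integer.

Answer: 4

Derivation:
Step 1: max=4, min=3, spread=1
Step 2: max=11/3, min=3, spread=2/3
Step 3: max=1289/360, min=3, spread=209/360
Step 4: max=150071/43200, min=2747/900, spread=3643/8640
  -> spread < 1/2 first at step 4
Step 5: max=8873419/2592000, min=332551/108000, spread=178439/518400
Step 6: max=525128981/155520000, min=2241841/720000, spread=1635653/6220800
Step 7: max=31238176279/9331200000, min=609755023/194400000, spread=78797407/373248000
Step 8: max=1860720951461/559872000000, min=18416376941/5832000000, spread=741990121/4478976000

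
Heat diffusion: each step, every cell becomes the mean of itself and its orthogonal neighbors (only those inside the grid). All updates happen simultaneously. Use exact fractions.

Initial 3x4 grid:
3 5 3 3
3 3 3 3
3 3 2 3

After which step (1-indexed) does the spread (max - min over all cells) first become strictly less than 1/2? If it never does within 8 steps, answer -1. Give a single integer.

Step 1: max=11/3, min=8/3, spread=1
Step 2: max=211/60, min=329/120, spread=31/40
Step 3: max=1831/540, min=3029/1080, spread=211/360
Step 4: max=26609/8100, min=93851/32400, spread=839/2160
  -> spread < 1/2 first at step 4
Step 5: max=3163667/972000, min=2841887/972000, spread=5363/16200
Step 6: max=23391821/7290000, min=86527859/29160000, spread=93859/388800
Step 7: max=1393323139/437400000, min=5230638331/1749600000, spread=4568723/23328000
Step 8: max=165975295627/52488000000, min=316224124379/104976000000, spread=8387449/55987200

Answer: 4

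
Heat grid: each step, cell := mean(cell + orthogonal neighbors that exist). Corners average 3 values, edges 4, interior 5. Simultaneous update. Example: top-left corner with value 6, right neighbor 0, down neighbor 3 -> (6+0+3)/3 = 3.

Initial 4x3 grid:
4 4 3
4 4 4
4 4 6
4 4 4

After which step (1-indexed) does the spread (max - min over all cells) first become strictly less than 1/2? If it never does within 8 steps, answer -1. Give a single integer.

Step 1: max=14/3, min=11/3, spread=1
Step 2: max=1069/240, min=185/48, spread=3/5
Step 3: max=9439/2160, min=565/144, spread=241/540
  -> spread < 1/2 first at step 3
Step 4: max=277789/64800, min=57037/14400, spread=8449/25920
Step 5: max=8272423/1944000, min=10315369/2592000, spread=428717/1555200
Step 6: max=246100201/58320000, min=623019211/155520000, spread=3989759/18662400
Step 7: max=7346360317/1749600000, min=1390352587/345600000, spread=196928221/1119744000
Step 8: max=109700458457/26244000000, min=2261678015291/559872000000, spread=1886362363/13436928000

Answer: 3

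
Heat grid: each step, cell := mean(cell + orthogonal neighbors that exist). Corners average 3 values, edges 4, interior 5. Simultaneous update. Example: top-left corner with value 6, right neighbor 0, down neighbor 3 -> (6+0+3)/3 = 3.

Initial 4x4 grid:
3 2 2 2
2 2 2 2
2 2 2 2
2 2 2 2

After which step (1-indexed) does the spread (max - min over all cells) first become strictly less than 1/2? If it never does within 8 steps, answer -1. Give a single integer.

Answer: 1

Derivation:
Step 1: max=7/3, min=2, spread=1/3
  -> spread < 1/2 first at step 1
Step 2: max=41/18, min=2, spread=5/18
Step 3: max=473/216, min=2, spread=41/216
Step 4: max=14003/6480, min=2, spread=1043/6480
Step 5: max=414353/194400, min=2, spread=25553/194400
Step 6: max=12335459/5832000, min=36079/18000, spread=645863/5832000
Step 7: max=367561691/174960000, min=240971/120000, spread=16225973/174960000
Step 8: max=10975077983/5248800000, min=108701/54000, spread=409340783/5248800000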